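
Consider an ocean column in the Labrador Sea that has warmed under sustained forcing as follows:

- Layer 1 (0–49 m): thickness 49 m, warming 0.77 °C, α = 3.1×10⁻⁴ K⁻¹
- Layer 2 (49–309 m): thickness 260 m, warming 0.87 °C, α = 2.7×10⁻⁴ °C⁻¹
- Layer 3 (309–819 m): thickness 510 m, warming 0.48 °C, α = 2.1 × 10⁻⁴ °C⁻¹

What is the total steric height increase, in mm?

3.1×10⁻⁴ × 49 × 0.77 = 0.0116963 m
Layer 2: 0.87 × 2.7×10⁻⁴ × 260 = 0.061074 m
309–819 m: 2.1×10⁻⁴ × 0.48 × 510 = 0.051408 m
Δh = 0.0116963 + 0.061074 + 0.051408 = 0.1241783 m

about 124 mm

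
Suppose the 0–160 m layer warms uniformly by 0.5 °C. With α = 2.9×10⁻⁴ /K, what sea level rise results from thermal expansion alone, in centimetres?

Δh = αΔT·H = 2.9×10⁻⁴ × 0.5 × 160 = 0.02320 m

Δh ≈ 2.3 cm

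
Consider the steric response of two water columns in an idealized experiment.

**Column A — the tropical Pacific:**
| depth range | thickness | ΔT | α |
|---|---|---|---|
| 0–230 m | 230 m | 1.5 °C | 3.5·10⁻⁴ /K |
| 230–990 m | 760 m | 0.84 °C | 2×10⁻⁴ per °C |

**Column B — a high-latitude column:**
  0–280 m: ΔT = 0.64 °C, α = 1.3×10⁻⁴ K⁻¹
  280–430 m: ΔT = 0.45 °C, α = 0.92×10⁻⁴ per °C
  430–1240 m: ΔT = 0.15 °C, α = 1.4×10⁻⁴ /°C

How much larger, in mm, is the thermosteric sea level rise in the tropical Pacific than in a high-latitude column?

A 0–230 m: 1.5 × 230 × 3.5×10⁻⁴ = 0.12075 m
A 760 × 0.84 × 2×10⁻⁴ = 0.12768 m
A total: 0.24843 m
B Layer 1: 280 × 0.64 × 1.3×10⁻⁴ = 0.023296 m
B Layer 2: 150 × 0.45 × 0.92×10⁻⁴ = 0.00621 m
B 430–1240 m: 1.4×10⁻⁴ × 0.15 × 810 = 0.01701 m
B total: 0.046516 m
Difference: 0.24843 − 0.046516 = 0.201914 m

202 mm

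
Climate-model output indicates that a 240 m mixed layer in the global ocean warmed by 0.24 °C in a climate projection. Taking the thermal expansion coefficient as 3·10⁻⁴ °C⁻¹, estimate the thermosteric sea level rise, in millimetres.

17.3 mm

Δh = αΔT·H = 3×10⁻⁴ × 0.24 × 240 = 0.01728 m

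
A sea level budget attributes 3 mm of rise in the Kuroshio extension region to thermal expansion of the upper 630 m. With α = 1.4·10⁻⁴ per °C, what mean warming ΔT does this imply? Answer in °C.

ΔT = Δh/(αH) = 0.003 / (1.4×10⁻⁴ × 630) ≈ 0.03401 °C

about 0.0340 °C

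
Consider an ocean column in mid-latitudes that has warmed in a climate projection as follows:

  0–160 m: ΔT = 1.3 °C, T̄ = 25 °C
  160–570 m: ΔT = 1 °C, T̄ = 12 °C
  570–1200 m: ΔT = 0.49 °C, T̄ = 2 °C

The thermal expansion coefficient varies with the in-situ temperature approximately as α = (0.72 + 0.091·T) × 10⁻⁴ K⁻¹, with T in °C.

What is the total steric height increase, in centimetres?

Δh = 16.4 cm

Layer 1: α = (0.72 + 0.091×25)×10⁻⁴ = 2.995×10⁻⁴ K⁻¹
Layer 2: α = (0.72 + 0.091×12)×10⁻⁴ = 1.812×10⁻⁴ K⁻¹
Layer 3: α = (0.72 + 0.091×2)×10⁻⁴ = 0.902×10⁻⁴ K⁻¹
0–160 m: 2.995×10⁻⁴ × 1.3 × 160 = 0.062296 m
160–570 m: 1 × 1.812×10⁻⁴ × 410 = 0.074292 m
570–1200 m: 0.49 × 630 × 0.902×10⁻⁴ = 0.02784474 m
Δh = 0.062296 + 0.074292 + 0.02784474 = 0.16443274 m ≈ 16.4 cm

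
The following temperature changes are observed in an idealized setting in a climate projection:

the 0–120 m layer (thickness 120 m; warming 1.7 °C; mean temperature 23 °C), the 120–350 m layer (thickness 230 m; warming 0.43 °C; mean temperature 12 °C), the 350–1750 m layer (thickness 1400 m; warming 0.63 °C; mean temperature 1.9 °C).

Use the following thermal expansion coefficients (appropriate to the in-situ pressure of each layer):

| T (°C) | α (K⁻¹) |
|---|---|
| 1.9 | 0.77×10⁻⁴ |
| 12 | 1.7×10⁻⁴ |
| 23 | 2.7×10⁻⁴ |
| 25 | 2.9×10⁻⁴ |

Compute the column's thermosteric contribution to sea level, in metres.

Layer 1 at 23 °C → α = 2.7×10⁻⁴ K⁻¹
Layer 2 at 12 °C → α = 1.7×10⁻⁴ K⁻¹
Layer 3 at 1.9 °C → α = 0.77×10⁻⁴ K⁻¹
Layer 1: 2.7×10⁻⁴ × 120 × 1.7 = 0.05508 m
120–350 m: 230 × 1.7×10⁻⁴ × 0.43 = 0.016813 m
350–1750 m: 0.77×10⁻⁴ × 0.63 × 1400 = 0.067914 m
Δh = 0.05508 + 0.016813 + 0.067914 = 0.139807 m ≈ 0.14 m

Δh ≈ 0.14 m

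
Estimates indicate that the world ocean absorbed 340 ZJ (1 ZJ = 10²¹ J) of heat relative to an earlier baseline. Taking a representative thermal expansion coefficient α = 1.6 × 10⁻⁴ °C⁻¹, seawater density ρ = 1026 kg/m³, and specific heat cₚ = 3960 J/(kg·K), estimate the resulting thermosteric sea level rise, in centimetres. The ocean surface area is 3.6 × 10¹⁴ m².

Per unit area: Q = 340×10²¹ / (3.6×10¹⁴) ≈ 9.444×10⁸ J/m²
Δh = αQ/(ρcₚ) = 1.6×10⁻⁴ × 9.444×10⁸ / (1026 × 3960) ≈ 0.037191 m

about 3.72 cm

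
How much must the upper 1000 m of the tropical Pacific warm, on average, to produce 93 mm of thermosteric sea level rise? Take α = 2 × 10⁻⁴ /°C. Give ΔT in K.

ΔT = Δh/(αH) = 0.093 / (2×10⁻⁴ × 1000) = 0.4650 K

ΔT ≈ 0.465 K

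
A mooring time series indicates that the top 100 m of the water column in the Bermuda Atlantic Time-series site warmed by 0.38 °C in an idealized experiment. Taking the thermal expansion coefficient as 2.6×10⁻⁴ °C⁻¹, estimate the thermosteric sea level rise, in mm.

Δh = αΔT·H = 2.6×10⁻⁴ × 0.38 × 100 = 0.00988 m

9.88 mm of thermosteric rise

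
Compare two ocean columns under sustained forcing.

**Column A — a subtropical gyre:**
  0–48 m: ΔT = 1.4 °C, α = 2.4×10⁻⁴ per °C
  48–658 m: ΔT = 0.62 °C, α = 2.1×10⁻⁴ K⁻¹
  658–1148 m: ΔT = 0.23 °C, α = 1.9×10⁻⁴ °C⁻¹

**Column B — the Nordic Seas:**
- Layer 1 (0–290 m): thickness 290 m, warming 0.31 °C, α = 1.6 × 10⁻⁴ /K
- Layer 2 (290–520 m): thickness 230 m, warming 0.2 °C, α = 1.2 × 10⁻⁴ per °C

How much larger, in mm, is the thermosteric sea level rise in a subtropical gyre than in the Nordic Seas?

97 mm

A 48 × 2.4×10⁻⁴ × 1.4 = 0.016128 m
A Layer 2: 610 × 0.62 × 2.1×10⁻⁴ = 0.079422 m
A 0.23 × 490 × 1.9×10⁻⁴ = 0.021413 m
A total: 0.116963 m
B Layer 1: 1.6×10⁻⁴ × 290 × 0.31 = 0.014384 m
B 1.2×10⁻⁴ × 0.2 × 230 = 0.00552 m
B total: 0.019904 m
Difference: 0.116963 − 0.019904 = 0.097059 m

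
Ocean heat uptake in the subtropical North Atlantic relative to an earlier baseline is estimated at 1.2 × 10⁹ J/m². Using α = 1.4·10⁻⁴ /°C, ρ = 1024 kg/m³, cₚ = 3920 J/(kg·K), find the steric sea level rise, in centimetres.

about 4.19 cm

Δh = αQ/(ρcₚ) = 1.4×10⁻⁴ × 1.2×10⁹ / (1024 × 3920) ≈ 0.041853 m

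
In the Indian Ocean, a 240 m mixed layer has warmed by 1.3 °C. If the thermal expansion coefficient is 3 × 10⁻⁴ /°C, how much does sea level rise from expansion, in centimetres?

Δh ≈ 9.4 cm

Δh = αΔT·H = 3×10⁻⁴ × 1.3 × 240 = 0.09360 m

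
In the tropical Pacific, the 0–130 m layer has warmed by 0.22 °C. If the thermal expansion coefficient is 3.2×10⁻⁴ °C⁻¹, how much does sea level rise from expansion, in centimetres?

Δh = αΔT·H = 3.2×10⁻⁴ × 0.22 × 130 = 0.009152 m

Δh = 0.915 cm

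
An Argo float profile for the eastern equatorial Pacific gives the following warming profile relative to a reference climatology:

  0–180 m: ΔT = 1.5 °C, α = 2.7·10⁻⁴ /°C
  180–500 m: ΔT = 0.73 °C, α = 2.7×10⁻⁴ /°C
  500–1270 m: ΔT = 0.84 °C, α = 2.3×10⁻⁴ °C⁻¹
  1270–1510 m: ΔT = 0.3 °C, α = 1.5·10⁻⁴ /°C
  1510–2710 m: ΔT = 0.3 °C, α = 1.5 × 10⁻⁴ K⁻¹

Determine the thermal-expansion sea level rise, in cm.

about 35 cm

2.7×10⁻⁴ × 180 × 1.5 = 0.07290 m
320 × 2.7×10⁻⁴ × 0.73 = 0.063072 m
0.84 × 770 × 2.3×10⁻⁴ = 0.148764 m
Layer 4: 0.3 × 240 × 1.5×10⁻⁴ = 0.01080 m
1510–2710 m: 1.5×10⁻⁴ × 1200 × 0.3 = 0.05400 m
Δh = 0.07290 + 0.063072 + 0.148764 + 0.01080 + 0.05400 = 0.349536 m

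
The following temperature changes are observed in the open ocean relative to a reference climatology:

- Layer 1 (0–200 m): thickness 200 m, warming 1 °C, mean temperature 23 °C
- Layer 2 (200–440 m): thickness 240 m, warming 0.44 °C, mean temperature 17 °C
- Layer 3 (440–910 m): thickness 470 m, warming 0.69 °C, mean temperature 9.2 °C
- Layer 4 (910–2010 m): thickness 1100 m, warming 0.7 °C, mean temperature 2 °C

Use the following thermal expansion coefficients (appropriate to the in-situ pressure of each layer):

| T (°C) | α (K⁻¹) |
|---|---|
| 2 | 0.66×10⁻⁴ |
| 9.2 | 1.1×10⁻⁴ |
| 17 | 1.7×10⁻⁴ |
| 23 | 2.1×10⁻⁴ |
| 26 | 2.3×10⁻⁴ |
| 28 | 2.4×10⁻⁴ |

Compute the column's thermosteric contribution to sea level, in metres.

about 0.146 m

Layer 1 at 23 °C → α = 2.1×10⁻⁴ K⁻¹
Layer 2 at 17 °C → α = 1.7×10⁻⁴ K⁻¹
Layer 3 at 9.2 °C → α = 1.1×10⁻⁴ K⁻¹
Layer 4 at 2 °C → α = 0.66×10⁻⁴ K⁻¹
0–200 m: 1 × 200 × 2.1×10⁻⁴ = 0.04200 m
1.7×10⁻⁴ × 240 × 0.44 = 0.017952 m
440–910 m: 1.1×10⁻⁴ × 470 × 0.69 = 0.035673 m
Layer 4: 0.66×10⁻⁴ × 1100 × 0.7 = 0.05082 m
Δh = 0.04200 + 0.017952 + 0.035673 + 0.05082 = 0.146445 m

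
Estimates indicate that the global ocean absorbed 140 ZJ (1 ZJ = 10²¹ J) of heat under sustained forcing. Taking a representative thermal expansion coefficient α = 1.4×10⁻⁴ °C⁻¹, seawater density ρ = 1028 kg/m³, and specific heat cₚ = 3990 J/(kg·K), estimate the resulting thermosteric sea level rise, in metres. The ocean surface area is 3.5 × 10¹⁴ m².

Per unit area: Q = 140×10²¹ / (3.5×10¹⁴) = 4×10⁸ J/m²
Δh = αQ/(ρcₚ) = 1.4×10⁻⁴ × 4×10⁸ / (1028 × 3990) ≈ 0.013653 m

0.0137 m of thermosteric rise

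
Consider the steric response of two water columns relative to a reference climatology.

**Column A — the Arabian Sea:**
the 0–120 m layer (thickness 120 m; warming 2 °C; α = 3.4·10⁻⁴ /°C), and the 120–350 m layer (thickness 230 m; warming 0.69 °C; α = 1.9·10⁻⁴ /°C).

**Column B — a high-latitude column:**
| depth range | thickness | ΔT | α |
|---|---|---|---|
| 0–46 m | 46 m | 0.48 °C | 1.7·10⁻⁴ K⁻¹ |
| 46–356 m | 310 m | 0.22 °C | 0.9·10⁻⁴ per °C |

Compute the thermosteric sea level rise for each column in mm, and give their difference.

A: 112 mm; B: 9.89 mm; difference 102 mm

A 3.4×10⁻⁴ × 120 × 2 = 0.08160 m
A 230 × 1.9×10⁻⁴ × 0.69 = 0.030153 m
A total: 0.111753 m
B 46 × 0.48 × 1.7×10⁻⁴ = 0.0037536 m
B 46–356 m: 0.9×10⁻⁴ × 310 × 0.22 = 0.006138 m
B total: 0.0098916 m
Difference: 0.111753 − 0.0098916 = 0.1018614 m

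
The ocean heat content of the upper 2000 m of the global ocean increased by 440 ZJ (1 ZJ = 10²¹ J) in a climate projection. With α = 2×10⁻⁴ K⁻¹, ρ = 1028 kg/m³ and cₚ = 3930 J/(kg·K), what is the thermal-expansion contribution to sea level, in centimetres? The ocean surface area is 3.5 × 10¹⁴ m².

Per unit area: Q = 440×10²¹ / (3.5×10¹⁴) ≈ 1.257×10⁹ J/m²
Δh = αQ/(ρcₚ) = 2×10⁻⁴ × 1.257×10⁹ / (1028 × 3930) ≈ 0.062227 m

6.22 cm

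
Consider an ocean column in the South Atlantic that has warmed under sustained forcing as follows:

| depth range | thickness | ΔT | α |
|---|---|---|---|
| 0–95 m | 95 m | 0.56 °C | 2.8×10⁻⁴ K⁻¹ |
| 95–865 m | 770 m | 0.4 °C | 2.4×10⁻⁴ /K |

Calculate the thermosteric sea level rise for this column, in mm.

Layer 1: 95 × 2.8×10⁻⁴ × 0.56 = 0.014896 m
770 × 0.4 × 2.4×10⁻⁴ = 0.07392 m
Δh = 0.014896 + 0.07392 = 0.088816 m

Δh ≈ 88.8 mm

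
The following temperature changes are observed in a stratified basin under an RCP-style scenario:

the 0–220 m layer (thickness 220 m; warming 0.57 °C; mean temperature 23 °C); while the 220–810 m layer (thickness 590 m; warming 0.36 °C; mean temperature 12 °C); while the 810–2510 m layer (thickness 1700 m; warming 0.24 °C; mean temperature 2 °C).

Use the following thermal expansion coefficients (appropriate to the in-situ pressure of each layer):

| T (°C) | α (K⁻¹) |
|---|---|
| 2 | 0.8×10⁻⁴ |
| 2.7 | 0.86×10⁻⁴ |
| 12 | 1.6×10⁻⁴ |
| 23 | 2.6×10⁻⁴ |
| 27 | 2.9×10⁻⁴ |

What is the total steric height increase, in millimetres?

Δh = 99.2 mm

Layer 1 at 23 °C → α = 2.6×10⁻⁴ K⁻¹
Layer 2 at 12 °C → α = 1.6×10⁻⁴ K⁻¹
Layer 3 at 2 °C → α = 0.8×10⁻⁴ K⁻¹
0–220 m: 0.57 × 220 × 2.6×10⁻⁴ = 0.032604 m
0.36 × 1.6×10⁻⁴ × 590 = 0.033984 m
810–2510 m: 0.24 × 0.8×10⁻⁴ × 1700 = 0.03264 m
Δh = 0.032604 + 0.033984 + 0.03264 = 0.099228 m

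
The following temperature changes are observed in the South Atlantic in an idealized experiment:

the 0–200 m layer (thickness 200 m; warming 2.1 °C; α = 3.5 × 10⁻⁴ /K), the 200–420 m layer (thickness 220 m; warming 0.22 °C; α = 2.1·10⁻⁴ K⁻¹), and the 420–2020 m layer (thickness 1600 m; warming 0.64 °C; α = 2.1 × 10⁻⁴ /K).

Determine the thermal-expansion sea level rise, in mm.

3.5×10⁻⁴ × 200 × 2.1 = 0.14700 m
Layer 2: 220 × 2.1×10⁻⁴ × 0.22 = 0.010164 m
420–2020 m: 1600 × 0.64 × 2.1×10⁻⁴ = 0.21504 m
Δh = 0.14700 + 0.010164 + 0.21504 = 0.372204 m

372 mm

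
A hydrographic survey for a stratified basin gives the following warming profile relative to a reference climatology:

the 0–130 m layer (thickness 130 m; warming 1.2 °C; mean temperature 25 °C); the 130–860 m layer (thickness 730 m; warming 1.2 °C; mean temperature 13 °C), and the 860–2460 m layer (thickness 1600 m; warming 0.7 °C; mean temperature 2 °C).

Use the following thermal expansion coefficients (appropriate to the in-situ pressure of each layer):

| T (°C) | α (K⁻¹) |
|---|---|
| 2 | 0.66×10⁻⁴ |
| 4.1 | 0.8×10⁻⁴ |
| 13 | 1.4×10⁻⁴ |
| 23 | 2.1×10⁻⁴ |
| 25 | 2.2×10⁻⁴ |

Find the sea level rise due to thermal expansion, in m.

Layer 1 at 25 °C → α = 2.2×10⁻⁴ K⁻¹
Layer 2 at 13 °C → α = 1.4×10⁻⁴ K⁻¹
Layer 3 at 2 °C → α = 0.66×10⁻⁴ K⁻¹
0–130 m: 130 × 1.2 × 2.2×10⁻⁴ = 0.03432 m
Layer 2: 1.4×10⁻⁴ × 730 × 1.2 = 0.12264 m
Layer 3: 0.7 × 1600 × 0.66×10⁻⁴ = 0.07392 m
Δh = 0.03432 + 0.12264 + 0.07392 = 0.23088 m ≈ 0.231 m

about 0.231 m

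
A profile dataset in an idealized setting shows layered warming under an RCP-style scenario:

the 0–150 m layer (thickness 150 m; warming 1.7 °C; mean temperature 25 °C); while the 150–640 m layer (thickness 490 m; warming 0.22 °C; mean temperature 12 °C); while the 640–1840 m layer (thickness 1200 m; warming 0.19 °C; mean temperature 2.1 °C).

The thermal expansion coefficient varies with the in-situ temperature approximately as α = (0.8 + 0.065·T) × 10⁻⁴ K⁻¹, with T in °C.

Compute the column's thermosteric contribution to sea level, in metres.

Layer 1: α = (0.8 + 0.065×25)×10⁻⁴ = 2.425×10⁻⁴ K⁻¹
Layer 2: α = (0.8 + 0.065×12)×10⁻⁴ = 1.58×10⁻⁴ K⁻¹
Layer 3: α = (0.8 + 0.065×2.1)×10⁻⁴ = 0.9365×10⁻⁴ K⁻¹
Layer 1: 2.425×10⁻⁴ × 1.7 × 150 = 0.0618375 m
150–640 m: 1.58×10⁻⁴ × 490 × 0.22 = 0.0170324 m
0.19 × 1200 × 0.9365×10⁻⁴ = 0.0213522 m
Δh = 0.0618375 + 0.0170324 + 0.0213522 = 0.1002221 m

0.100 m of thermosteric rise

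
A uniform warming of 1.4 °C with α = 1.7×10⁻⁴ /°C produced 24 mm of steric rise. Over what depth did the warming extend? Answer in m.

H = Δh/(αΔT) = 0.024 / (1.7×10⁻⁴ × 1.4) ≈ 100.8 m

about 100 m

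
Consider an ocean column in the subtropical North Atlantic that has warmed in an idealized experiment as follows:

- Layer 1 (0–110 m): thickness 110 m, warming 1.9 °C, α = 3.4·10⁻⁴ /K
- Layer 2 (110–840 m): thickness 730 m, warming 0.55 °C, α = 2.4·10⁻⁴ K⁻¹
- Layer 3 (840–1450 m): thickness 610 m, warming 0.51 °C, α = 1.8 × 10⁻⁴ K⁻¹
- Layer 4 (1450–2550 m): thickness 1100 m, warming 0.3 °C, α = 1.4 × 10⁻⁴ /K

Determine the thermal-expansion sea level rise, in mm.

about 270 mm

Layer 1: 3.4×10⁻⁴ × 110 × 1.9 = 0.07106 m
Layer 2: 0.55 × 2.4×10⁻⁴ × 730 = 0.09636 m
840–1450 m: 1.8×10⁻⁴ × 610 × 0.51 = 0.055998 m
0.3 × 1.4×10⁻⁴ × 1100 = 0.04620 m
Δh = 0.07106 + 0.09636 + 0.055998 + 0.04620 = 0.269618 m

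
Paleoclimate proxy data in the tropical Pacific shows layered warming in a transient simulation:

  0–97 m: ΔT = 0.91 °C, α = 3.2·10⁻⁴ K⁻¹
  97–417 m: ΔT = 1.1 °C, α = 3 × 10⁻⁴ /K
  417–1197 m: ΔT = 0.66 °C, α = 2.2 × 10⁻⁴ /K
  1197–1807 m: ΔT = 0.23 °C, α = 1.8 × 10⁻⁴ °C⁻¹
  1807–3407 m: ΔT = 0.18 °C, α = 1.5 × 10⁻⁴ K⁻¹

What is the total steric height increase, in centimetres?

Layer 1: 3.2×10⁻⁴ × 97 × 0.91 = 0.0282464 m
97–417 m: 3×10⁻⁴ × 1.1 × 320 = 0.10560 m
Layer 3: 2.2×10⁻⁴ × 780 × 0.66 = 0.113256 m
Layer 4: 1.8×10⁻⁴ × 610 × 0.23 = 0.025254 m
1807–3407 m: 1.5×10⁻⁴ × 1600 × 0.18 = 0.04320 m
Δh = 0.0282464 + 0.10560 + 0.113256 + 0.025254 + 0.04320 = 0.3155564 m

32 cm of thermosteric rise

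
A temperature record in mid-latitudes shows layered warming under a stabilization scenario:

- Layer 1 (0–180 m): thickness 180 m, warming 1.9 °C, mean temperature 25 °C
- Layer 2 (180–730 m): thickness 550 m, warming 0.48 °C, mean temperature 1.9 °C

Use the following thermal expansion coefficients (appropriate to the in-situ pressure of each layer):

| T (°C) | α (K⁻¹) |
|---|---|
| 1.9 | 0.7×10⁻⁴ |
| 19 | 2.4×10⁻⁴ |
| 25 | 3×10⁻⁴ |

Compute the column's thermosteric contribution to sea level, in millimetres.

121 mm

Layer 1 at 25 °C → α = 3×10⁻⁴ K⁻¹
Layer 2 at 1.9 °C → α = 0.7×10⁻⁴ K⁻¹
Layer 1: 3×10⁻⁴ × 1.9 × 180 = 0.10260 m
180–730 m: 550 × 0.48 × 0.7×10⁻⁴ = 0.01848 m
Δh = 0.10260 + 0.01848 = 0.12108 m ≈ 121 mm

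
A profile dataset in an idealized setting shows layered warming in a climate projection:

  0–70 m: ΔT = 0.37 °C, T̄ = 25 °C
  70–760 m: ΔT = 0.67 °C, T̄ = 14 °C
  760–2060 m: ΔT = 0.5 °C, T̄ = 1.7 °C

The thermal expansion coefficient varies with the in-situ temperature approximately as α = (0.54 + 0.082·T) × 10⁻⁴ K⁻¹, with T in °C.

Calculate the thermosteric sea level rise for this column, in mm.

Layer 1: α = (0.54 + 0.082×25)×10⁻⁴ = 2.59×10⁻⁴ K⁻¹
Layer 2: α = (0.54 + 0.082×14)×10⁻⁴ = 1.688×10⁻⁴ K⁻¹
Layer 3: α = (0.54 + 0.082×1.7)×10⁻⁴ = 0.6794×10⁻⁴ K⁻¹
0.37 × 2.59×10⁻⁴ × 70 = 0.0067081 m
Layer 2: 1.688×10⁻⁴ × 690 × 0.67 = 0.07803624 m
Layer 3: 1300 × 0.6794×10⁻⁴ × 0.5 = 0.044161 m
Δh = 0.0067081 + 0.07803624 + 0.044161 = 0.12890534 m

about 130 mm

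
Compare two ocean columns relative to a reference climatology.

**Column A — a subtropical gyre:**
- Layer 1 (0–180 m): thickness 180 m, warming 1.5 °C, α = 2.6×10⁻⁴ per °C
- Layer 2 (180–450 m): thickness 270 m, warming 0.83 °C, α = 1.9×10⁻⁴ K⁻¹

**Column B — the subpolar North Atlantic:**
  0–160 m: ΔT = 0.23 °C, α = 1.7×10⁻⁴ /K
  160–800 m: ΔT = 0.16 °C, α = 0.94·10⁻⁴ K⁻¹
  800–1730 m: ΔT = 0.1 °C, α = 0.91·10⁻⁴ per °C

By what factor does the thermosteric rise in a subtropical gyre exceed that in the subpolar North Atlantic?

A Layer 1: 2.6×10⁻⁴ × 1.5 × 180 = 0.07020 m
A 180–450 m: 270 × 1.9×10⁻⁴ × 0.83 = 0.042579 m
A total: 0.112779 m
B 1.7×10⁻⁴ × 0.23 × 160 = 0.006256 m
B 160–800 m: 640 × 0.94×10⁻⁴ × 0.16 = 0.0096256 m
B 0.1 × 0.91×10⁻⁴ × 930 = 0.008463 m
B total: 0.0243446 m
Ratio: 0.112779 / 0.0243446 ≈ 4.633

4.6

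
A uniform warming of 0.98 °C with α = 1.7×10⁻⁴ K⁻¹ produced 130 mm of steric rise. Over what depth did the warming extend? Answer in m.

H ≈ 780 m

H = Δh/(αΔT) = 0.13 / (1.7×10⁻⁴ × 0.98) ≈ 780.3 m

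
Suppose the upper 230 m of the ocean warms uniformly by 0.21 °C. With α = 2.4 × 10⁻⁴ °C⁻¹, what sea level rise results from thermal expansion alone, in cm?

Δh ≈ 1.2 cm

Δh = αΔT·H = 2.4×10⁻⁴ × 0.21 × 230 = 0.011592 m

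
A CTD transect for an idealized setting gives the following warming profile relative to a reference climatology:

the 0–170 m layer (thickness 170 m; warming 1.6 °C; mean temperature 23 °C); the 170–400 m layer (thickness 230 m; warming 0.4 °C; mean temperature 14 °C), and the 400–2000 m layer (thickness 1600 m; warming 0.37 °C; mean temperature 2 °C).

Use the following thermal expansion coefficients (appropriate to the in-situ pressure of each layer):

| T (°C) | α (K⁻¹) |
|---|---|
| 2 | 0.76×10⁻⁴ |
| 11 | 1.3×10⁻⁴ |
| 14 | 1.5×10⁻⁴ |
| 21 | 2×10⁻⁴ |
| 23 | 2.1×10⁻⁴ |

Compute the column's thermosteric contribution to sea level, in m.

Layer 1 at 23 °C → α = 2.1×10⁻⁴ K⁻¹
Layer 2 at 14 °C → α = 1.5×10⁻⁴ K⁻¹
Layer 3 at 2 °C → α = 0.76×10⁻⁴ K⁻¹
0–170 m: 170 × 2.1×10⁻⁴ × 1.6 = 0.05712 m
230 × 0.4 × 1.5×10⁻⁴ = 0.01380 m
Layer 3: 0.76×10⁻⁴ × 0.37 × 1600 = 0.044992 m
Δh = 0.05712 + 0.01380 + 0.044992 = 0.115912 m ≈ 0.116 m

Δh = 0.116 m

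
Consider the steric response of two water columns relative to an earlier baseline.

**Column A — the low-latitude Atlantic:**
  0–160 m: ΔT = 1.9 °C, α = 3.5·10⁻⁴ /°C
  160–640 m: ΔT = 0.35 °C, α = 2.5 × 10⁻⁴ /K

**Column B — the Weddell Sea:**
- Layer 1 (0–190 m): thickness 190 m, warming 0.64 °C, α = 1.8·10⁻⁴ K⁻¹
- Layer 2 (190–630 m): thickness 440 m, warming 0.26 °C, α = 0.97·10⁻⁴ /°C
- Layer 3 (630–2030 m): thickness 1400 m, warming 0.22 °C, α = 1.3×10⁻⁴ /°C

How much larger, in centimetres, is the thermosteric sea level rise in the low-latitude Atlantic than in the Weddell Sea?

7.5 cm larger

A 0–160 m: 1.9 × 160 × 3.5×10⁻⁴ = 0.10640 m
A Layer 2: 2.5×10⁻⁴ × 0.35 × 480 = 0.04200 m
A total: 0.14840 m
B 190 × 1.8×10⁻⁴ × 0.64 = 0.021888 m
B 190–630 m: 440 × 0.97×10⁻⁴ × 0.26 = 0.0110968 m
B 1.3×10⁻⁴ × 0.22 × 1400 = 0.04004 m
B total: 0.0730248 m
Difference: 0.14840 − 0.0730248 = 0.0753752 m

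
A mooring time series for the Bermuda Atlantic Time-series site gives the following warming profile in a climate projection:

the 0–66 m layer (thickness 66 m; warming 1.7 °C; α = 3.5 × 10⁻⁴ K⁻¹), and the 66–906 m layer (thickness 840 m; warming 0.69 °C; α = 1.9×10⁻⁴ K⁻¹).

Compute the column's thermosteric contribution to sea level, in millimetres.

0–66 m: 1.7 × 66 × 3.5×10⁻⁴ = 0.03927 m
Layer 2: 840 × 0.69 × 1.9×10⁻⁴ = 0.110124 m
Δh = 0.03927 + 0.110124 = 0.149394 m ≈ 149 mm

149 mm of thermosteric rise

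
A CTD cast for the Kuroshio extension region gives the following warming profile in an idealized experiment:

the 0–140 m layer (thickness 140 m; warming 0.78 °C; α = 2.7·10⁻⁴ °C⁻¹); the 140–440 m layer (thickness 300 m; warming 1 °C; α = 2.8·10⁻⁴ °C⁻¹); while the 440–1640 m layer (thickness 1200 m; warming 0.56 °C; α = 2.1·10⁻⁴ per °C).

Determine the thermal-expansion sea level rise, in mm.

Layer 1: 0.78 × 140 × 2.7×10⁻⁴ = 0.029484 m
140–440 m: 1 × 2.8×10⁻⁴ × 300 = 0.08400 m
440–1640 m: 2.1×10⁻⁴ × 1200 × 0.56 = 0.14112 m
Δh = 0.029484 + 0.08400 + 0.14112 = 0.254604 m ≈ 255 mm

255 mm of thermosteric rise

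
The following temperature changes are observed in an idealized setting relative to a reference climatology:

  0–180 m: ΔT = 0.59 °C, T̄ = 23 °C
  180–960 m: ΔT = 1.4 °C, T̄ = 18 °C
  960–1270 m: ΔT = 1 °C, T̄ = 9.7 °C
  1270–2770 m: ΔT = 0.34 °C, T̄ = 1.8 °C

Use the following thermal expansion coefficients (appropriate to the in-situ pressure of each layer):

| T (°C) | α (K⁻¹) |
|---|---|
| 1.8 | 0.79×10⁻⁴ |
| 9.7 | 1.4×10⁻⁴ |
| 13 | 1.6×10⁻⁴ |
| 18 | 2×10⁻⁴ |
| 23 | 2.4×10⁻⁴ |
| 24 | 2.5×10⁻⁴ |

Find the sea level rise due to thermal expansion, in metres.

0.328 m of thermosteric rise

Layer 1 at 23 °C → α = 2.4×10⁻⁴ K⁻¹
Layer 2 at 18 °C → α = 2×10⁻⁴ K⁻¹
Layer 3 at 9.7 °C → α = 1.4×10⁻⁴ K⁻¹
Layer 4 at 1.8 °C → α = 0.79×10⁻⁴ K⁻¹
2.4×10⁻⁴ × 180 × 0.59 = 0.025488 m
180–960 m: 2×10⁻⁴ × 780 × 1.4 = 0.21840 m
310 × 1.4×10⁻⁴ × 1 = 0.04340 m
1270–2770 m: 0.34 × 0.79×10⁻⁴ × 1500 = 0.04029 m
Δh = 0.025488 + 0.21840 + 0.04340 + 0.04029 = 0.327578 m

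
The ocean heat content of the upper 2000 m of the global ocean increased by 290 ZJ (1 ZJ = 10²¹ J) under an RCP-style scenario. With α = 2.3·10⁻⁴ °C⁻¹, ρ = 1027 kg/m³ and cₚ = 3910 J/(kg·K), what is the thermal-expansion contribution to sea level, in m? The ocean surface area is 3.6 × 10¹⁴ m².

Per unit area: Q = 290×10²¹ / (3.6×10¹⁴) ≈ 8.056×10⁸ J/m²
Δh = αQ/(ρcₚ) = 2.3×10⁻⁴ × 8.056×10⁸ / (1027 × 3910) ≈ 0.046142 m

Δh = 0.046 m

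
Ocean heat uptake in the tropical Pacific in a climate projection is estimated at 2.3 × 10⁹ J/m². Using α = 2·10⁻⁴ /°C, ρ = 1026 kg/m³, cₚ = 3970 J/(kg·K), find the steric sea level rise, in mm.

Δh = αQ/(ρcₚ) = 2×10⁻⁴ × 2.3×10⁹ / (1026 × 3970) ≈ 0.11293 m

Δh = 110 mm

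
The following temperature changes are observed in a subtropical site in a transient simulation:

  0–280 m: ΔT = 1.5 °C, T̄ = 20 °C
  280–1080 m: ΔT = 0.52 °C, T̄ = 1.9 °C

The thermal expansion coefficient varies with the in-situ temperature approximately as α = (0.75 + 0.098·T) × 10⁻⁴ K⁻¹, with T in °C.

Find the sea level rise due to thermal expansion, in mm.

Layer 1: α = (0.75 + 0.098×20)×10⁻⁴ = 2.71×10⁻⁴ K⁻¹
Layer 2: α = (0.75 + 0.098×1.9)×10⁻⁴ = 0.9362×10⁻⁴ K⁻¹
0–280 m: 1.5 × 280 × 2.71×10⁻⁴ = 0.11382 m
800 × 0.9362×10⁻⁴ × 0.52 = 0.03894592 m
Δh = 0.11382 + 0.03894592 = 0.15276592 m ≈ 153 mm

Δh ≈ 153 mm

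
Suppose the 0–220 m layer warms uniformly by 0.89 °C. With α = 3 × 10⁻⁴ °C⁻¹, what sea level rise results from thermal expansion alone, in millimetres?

59 mm

Δh = αΔT·H = 3×10⁻⁴ × 0.89 × 220 = 0.05874 m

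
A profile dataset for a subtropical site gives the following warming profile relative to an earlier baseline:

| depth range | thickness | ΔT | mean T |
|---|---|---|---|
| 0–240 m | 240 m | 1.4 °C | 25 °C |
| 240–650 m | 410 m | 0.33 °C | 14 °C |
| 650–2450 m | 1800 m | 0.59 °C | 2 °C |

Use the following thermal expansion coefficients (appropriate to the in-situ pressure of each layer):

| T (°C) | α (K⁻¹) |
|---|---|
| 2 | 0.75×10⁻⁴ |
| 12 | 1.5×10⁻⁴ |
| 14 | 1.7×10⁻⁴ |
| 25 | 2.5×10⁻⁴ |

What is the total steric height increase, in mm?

Layer 1 at 25 °C → α = 2.5×10⁻⁴ K⁻¹
Layer 2 at 14 °C → α = 1.7×10⁻⁴ K⁻¹
Layer 3 at 2 °C → α = 0.75×10⁻⁴ K⁻¹
240 × 1.4 × 2.5×10⁻⁴ = 0.08400 m
0.33 × 1.7×10⁻⁴ × 410 = 0.023001 m
Layer 3: 0.59 × 0.75×10⁻⁴ × 1800 = 0.07965 m
Δh = 0.08400 + 0.023001 + 0.07965 = 0.186651 m

187 mm of thermosteric rise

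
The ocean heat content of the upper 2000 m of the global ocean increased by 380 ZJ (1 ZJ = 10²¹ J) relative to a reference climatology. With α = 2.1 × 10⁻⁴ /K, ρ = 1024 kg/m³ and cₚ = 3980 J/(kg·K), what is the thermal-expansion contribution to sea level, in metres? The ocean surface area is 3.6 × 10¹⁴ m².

Per unit area: Q = 380×10²¹ / (3.6×10¹⁴) ≈ 1.056×10⁹ J/m²
Δh = αQ/(ρcₚ) = 2.1×10⁻⁴ × 1.056×10⁹ / (1024 × 3980) ≈ 0.054413 m

0.0544 m of thermosteric rise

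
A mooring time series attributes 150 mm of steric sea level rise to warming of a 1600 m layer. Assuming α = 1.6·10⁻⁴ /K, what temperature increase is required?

ΔT = Δh/(αH) = 0.15 / (1.6×10⁻⁴ × 1600) ≈ 0.5859 °C

ΔT ≈ 0.586 °C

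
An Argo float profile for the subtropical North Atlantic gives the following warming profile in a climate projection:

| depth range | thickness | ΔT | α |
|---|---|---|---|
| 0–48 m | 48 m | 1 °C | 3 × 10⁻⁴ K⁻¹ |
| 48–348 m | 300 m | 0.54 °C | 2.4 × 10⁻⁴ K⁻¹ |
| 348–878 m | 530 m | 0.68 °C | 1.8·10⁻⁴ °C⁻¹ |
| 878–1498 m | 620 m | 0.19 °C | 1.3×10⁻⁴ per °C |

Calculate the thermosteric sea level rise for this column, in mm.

about 133 mm

Layer 1: 48 × 1 × 3×10⁻⁴ = 0.01440 m
2.4×10⁻⁴ × 0.54 × 300 = 0.03888 m
Layer 3: 530 × 1.8×10⁻⁴ × 0.68 = 0.064872 m
Layer 4: 1.3×10⁻⁴ × 0.19 × 620 = 0.015314 m
Δh = 0.01440 + 0.03888 + 0.064872 + 0.015314 = 0.133466 m ≈ 133 mm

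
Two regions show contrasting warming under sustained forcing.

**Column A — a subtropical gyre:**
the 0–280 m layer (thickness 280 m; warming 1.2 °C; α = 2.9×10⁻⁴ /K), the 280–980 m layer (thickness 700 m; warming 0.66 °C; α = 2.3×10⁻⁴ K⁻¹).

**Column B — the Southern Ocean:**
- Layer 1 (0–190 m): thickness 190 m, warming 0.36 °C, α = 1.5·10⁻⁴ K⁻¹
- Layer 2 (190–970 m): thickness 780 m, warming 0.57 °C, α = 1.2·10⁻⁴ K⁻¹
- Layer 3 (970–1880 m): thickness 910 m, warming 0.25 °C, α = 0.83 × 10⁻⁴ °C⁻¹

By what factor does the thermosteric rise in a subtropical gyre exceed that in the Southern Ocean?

A 0–280 m: 2.9×10⁻⁴ × 280 × 1.2 = 0.09744 m
A 280–980 m: 2.3×10⁻⁴ × 0.66 × 700 = 0.10626 m
A total: 0.20370 m
B Layer 1: 190 × 1.5×10⁻⁴ × 0.36 = 0.01026 m
B Layer 2: 1.2×10⁻⁴ × 780 × 0.57 = 0.053352 m
B 970–1880 m: 910 × 0.83×10⁻⁴ × 0.25 = 0.0188825 m
B total: 0.0824945 m
Ratio: 0.20370 / 0.0824945 ≈ 2.469

≈ 2.47×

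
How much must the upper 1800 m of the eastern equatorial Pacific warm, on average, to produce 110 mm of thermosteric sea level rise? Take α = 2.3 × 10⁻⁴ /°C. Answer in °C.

about 0.266 °C

ΔT = Δh/(αH) = 0.11 / (2.3×10⁻⁴ × 1800) ≈ 0.2657 °C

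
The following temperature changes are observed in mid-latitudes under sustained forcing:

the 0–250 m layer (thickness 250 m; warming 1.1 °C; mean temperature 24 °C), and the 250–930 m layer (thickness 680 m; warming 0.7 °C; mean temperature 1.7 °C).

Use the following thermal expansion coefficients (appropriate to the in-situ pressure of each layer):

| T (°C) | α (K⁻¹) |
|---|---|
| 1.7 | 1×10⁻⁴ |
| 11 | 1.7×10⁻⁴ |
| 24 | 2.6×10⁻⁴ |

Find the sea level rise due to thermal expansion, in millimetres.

Layer 1 at 24 °C → α = 2.6×10⁻⁴ K⁻¹
Layer 2 at 1.7 °C → α = 1×10⁻⁴ K⁻¹
0–250 m: 250 × 1.1 × 2.6×10⁻⁴ = 0.07150 m
680 × 1×10⁻⁴ × 0.7 = 0.04760 m
Δh = 0.07150 + 0.04760 = 0.11910 m

120 mm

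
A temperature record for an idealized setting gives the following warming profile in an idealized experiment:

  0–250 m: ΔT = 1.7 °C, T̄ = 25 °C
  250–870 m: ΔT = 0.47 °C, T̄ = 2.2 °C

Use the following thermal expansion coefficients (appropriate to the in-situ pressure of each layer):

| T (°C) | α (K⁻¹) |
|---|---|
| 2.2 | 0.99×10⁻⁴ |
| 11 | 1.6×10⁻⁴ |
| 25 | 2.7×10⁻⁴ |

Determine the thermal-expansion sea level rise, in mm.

144 mm of thermosteric rise

Layer 1 at 25 °C → α = 2.7×10⁻⁴ K⁻¹
Layer 2 at 2.2 °C → α = 0.99×10⁻⁴ K⁻¹
Layer 1: 250 × 1.7 × 2.7×10⁻⁴ = 0.11475 m
Layer 2: 620 × 0.99×10⁻⁴ × 0.47 = 0.0288486 m
Δh = 0.11475 + 0.0288486 = 0.1435986 m ≈ 144 mm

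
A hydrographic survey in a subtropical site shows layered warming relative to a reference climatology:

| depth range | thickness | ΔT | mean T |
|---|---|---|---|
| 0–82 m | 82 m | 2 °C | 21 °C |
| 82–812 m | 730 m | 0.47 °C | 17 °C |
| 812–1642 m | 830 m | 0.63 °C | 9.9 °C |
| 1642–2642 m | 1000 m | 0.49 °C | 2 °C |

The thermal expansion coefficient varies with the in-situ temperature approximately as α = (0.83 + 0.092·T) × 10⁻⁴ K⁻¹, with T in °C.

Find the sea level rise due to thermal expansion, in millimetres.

Δh ≈ 268 mm

Layer 1: α = (0.83 + 0.092×21)×10⁻⁴ = 2.762×10⁻⁴ K⁻¹
Layer 2: α = (0.83 + 0.092×17)×10⁻⁴ = 2.394×10⁻⁴ K⁻¹
Layer 3: α = (0.83 + 0.092×9.9)×10⁻⁴ = 1.7408×10⁻⁴ K⁻¹
Layer 4: α = (0.83 + 0.092×2)×10⁻⁴ = 1.014×10⁻⁴ K⁻¹
0–82 m: 2.762×10⁻⁴ × 2 × 82 = 0.0452968 m
2.394×10⁻⁴ × 730 × 0.47 = 0.08213814 m
812–1642 m: 1.7408×10⁻⁴ × 0.63 × 830 = 0.091026432 m
Layer 4: 1000 × 0.49 × 1.014×10⁻⁴ = 0.049686 m
Δh = 0.0452968 + 0.08213814 + 0.091026432 + 0.049686 = 0.268147372 m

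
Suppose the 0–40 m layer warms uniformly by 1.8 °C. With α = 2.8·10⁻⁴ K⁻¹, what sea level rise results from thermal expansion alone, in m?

about 0.0202 m

Δh = αΔT·H = 2.8×10⁻⁴ × 1.8 × 40 = 0.02016 m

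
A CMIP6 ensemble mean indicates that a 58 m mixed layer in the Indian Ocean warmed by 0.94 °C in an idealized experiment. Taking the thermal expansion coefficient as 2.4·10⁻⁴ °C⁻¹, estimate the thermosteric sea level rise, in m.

Δh = 0.013 m

Δh = αΔT·H = 2.4×10⁻⁴ × 0.94 × 58 = 0.0130848 m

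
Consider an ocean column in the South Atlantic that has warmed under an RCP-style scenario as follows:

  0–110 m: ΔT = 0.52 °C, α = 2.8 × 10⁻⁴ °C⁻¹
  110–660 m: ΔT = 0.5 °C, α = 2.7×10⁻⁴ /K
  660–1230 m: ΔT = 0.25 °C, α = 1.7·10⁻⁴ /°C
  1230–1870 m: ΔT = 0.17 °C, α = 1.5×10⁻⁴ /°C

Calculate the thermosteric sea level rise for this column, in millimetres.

Δh ≈ 130 mm

Layer 1: 110 × 0.52 × 2.8×10⁻⁴ = 0.016016 m
110–660 m: 550 × 2.7×10⁻⁴ × 0.5 = 0.07425 m
660–1230 m: 1.7×10⁻⁴ × 570 × 0.25 = 0.024225 m
1230–1870 m: 1.5×10⁻⁴ × 0.17 × 640 = 0.01632 m
Δh = 0.016016 + 0.07425 + 0.024225 + 0.01632 = 0.130811 m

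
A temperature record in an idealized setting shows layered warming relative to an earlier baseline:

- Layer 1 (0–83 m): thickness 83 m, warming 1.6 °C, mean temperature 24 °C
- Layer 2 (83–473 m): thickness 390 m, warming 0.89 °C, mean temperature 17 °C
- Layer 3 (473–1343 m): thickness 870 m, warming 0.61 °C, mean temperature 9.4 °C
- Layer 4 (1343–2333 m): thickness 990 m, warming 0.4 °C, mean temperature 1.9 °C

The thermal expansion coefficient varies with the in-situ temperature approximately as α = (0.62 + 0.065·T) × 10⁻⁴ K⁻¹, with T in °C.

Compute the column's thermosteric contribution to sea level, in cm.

18.4 cm of thermosteric rise

Layer 1: α = (0.62 + 0.065×24)×10⁻⁴ = 2.18×10⁻⁴ K⁻¹
Layer 2: α = (0.62 + 0.065×17)×10⁻⁴ = 1.725×10⁻⁴ K⁻¹
Layer 3: α = (0.62 + 0.065×9.4)×10⁻⁴ = 1.231×10⁻⁴ K⁻¹
Layer 4: α = (0.62 + 0.065×1.9)×10⁻⁴ = 0.7435×10⁻⁴ K⁻¹
Layer 1: 1.6 × 83 × 2.18×10⁻⁴ = 0.0289504 m
83–473 m: 390 × 0.89 × 1.725×10⁻⁴ = 0.05987475 m
473–1343 m: 0.61 × 1.231×10⁻⁴ × 870 = 0.06532917 m
990 × 0.4 × 0.7435×10⁻⁴ = 0.0294426 m
Δh = 0.0289504 + 0.05987475 + 0.06532917 + 0.0294426 = 0.18359692 m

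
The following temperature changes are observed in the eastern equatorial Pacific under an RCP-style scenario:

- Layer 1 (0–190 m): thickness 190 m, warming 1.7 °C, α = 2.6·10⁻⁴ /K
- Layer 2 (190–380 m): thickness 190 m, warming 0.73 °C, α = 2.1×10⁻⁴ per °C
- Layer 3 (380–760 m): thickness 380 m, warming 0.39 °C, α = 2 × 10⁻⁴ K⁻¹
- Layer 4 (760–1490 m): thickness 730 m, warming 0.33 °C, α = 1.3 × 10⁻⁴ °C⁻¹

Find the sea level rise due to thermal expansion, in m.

0.17 m

Layer 1: 2.6×10⁻⁴ × 190 × 1.7 = 0.08398 m
190–380 m: 0.73 × 190 × 2.1×10⁻⁴ = 0.029127 m
380 × 0.39 × 2×10⁻⁴ = 0.02964 m
0.33 × 1.3×10⁻⁴ × 730 = 0.031317 m
Δh = 0.08398 + 0.029127 + 0.02964 + 0.031317 = 0.174064 m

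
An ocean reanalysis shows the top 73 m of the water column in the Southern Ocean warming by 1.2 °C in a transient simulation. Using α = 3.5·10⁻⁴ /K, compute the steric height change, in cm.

about 3.07 cm

Δh = αΔT·H = 3.5×10⁻⁴ × 1.2 × 73 = 0.03066 m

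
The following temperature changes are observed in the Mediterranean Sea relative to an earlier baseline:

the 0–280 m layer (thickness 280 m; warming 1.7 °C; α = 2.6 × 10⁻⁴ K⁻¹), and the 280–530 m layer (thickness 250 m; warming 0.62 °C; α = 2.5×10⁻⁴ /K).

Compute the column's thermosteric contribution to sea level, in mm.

163 mm of thermosteric rise

Layer 1: 1.7 × 2.6×10⁻⁴ × 280 = 0.12376 m
280–530 m: 250 × 0.62 × 2.5×10⁻⁴ = 0.03875 m
Δh = 0.12376 + 0.03875 = 0.16251 m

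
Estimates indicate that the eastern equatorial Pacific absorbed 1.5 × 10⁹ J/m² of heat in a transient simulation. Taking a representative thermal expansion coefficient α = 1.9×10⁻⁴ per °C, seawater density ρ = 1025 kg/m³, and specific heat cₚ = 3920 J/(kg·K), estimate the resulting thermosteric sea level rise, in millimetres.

Δh = 71 mm

Δh = αQ/(ρcₚ) = 1.9×10⁻⁴ × 1.5×10⁹ / (1025 × 3920) ≈ 0.070931 m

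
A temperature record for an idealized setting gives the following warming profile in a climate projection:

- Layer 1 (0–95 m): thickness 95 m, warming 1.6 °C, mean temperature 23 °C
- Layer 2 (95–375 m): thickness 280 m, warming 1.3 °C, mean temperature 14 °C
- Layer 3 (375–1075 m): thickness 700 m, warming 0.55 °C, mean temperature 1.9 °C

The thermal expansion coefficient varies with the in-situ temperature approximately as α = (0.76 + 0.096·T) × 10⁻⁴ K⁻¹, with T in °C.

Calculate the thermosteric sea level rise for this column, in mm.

Layer 1: α = (0.76 + 0.096×23)×10⁻⁴ = 2.968×10⁻⁴ K⁻¹
Layer 2: α = (0.76 + 0.096×14)×10⁻⁴ = 2.104×10⁻⁴ K⁻¹
Layer 3: α = (0.76 + 0.096×1.9)×10⁻⁴ = 0.9424×10⁻⁴ K⁻¹
95 × 1.6 × 2.968×10⁻⁴ = 0.0451136 m
95–375 m: 280 × 2.104×10⁻⁴ × 1.3 = 0.0765856 m
0.9424×10⁻⁴ × 0.55 × 700 = 0.0362824 m
Δh = 0.0451136 + 0.0765856 + 0.0362824 = 0.1579816 m

Δh = 158 mm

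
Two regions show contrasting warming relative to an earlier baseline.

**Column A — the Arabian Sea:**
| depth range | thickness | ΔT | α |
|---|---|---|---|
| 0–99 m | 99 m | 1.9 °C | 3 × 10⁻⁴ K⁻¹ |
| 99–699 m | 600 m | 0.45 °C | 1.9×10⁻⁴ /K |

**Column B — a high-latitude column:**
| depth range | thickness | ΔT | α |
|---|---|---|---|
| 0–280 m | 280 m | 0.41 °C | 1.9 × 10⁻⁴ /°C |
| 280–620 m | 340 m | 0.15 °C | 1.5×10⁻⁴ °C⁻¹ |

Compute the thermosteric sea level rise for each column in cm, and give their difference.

A Layer 1: 3×10⁻⁴ × 99 × 1.9 = 0.05643 m
A 99–699 m: 600 × 0.45 × 1.9×10⁻⁴ = 0.05130 m
A total: 0.10773 m
B 0–280 m: 1.9×10⁻⁴ × 280 × 0.41 = 0.021812 m
B 340 × 0.15 × 1.5×10⁻⁴ = 0.00765 m
B total: 0.029462 m
Difference: 0.10773 − 0.029462 = 0.078268 m

A: 11 cm; B: 2.9 cm; difference 7.8 cm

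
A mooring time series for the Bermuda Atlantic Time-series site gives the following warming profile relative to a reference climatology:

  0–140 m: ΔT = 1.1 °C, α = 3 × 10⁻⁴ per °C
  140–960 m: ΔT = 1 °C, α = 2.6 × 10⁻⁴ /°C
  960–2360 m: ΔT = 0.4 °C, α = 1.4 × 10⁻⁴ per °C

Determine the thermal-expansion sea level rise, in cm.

1.1 × 140 × 3×10⁻⁴ = 0.04620 m
820 × 1 × 2.6×10⁻⁴ = 0.21320 m
Layer 3: 1400 × 1.4×10⁻⁴ × 0.4 = 0.07840 m
Δh = 0.04620 + 0.21320 + 0.07840 = 0.33780 m

Δh = 33.8 cm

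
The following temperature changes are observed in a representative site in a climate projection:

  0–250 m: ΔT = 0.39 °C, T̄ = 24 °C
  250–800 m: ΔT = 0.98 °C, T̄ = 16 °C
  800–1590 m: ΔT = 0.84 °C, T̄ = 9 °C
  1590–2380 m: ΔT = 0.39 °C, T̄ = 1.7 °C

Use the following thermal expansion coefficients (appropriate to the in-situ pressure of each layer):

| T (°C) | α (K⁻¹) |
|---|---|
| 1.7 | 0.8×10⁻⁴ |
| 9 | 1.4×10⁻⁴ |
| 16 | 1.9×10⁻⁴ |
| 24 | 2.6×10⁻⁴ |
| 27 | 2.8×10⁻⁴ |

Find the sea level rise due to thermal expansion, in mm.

Layer 1 at 24 °C → α = 2.6×10⁻⁴ K⁻¹
Layer 2 at 16 °C → α = 1.9×10⁻⁴ K⁻¹
Layer 3 at 9 °C → α = 1.4×10⁻⁴ K⁻¹
Layer 4 at 1.7 °C → α = 0.8×10⁻⁴ K⁻¹
0–250 m: 250 × 0.39 × 2.6×10⁻⁴ = 0.02535 m
1.9×10⁻⁴ × 550 × 0.98 = 0.10241 m
800–1590 m: 0.84 × 1.4×10⁻⁴ × 790 = 0.092904 m
Layer 4: 790 × 0.39 × 0.8×10⁻⁴ = 0.024648 m
Δh = 0.02535 + 0.10241 + 0.092904 + 0.024648 = 0.245312 m ≈ 245 mm

Δh = 245 mm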